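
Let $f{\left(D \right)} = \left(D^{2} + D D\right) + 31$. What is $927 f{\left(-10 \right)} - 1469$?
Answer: $212668$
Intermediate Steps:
$f{\left(D \right)} = 31 + 2 D^{2}$ ($f{\left(D \right)} = \left(D^{2} + D^{2}\right) + 31 = 2 D^{2} + 31 = 31 + 2 D^{2}$)
$927 f{\left(-10 \right)} - 1469 = 927 \left(31 + 2 \left(-10\right)^{2}\right) - 1469 = 927 \left(31 + 2 \cdot 100\right) - 1469 = 927 \left(31 + 200\right) - 1469 = 927 \cdot 231 - 1469 = 214137 - 1469 = 212668$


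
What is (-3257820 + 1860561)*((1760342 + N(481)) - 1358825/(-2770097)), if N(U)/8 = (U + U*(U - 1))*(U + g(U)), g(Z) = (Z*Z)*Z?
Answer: -797240113510740324165840069/2770097 ≈ -2.8780e+20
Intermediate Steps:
g(Z) = Z³ (g(Z) = Z²*Z = Z³)
N(U) = 8*(U + U³)*(U + U*(-1 + U)) (N(U) = 8*((U + U*(U - 1))*(U + U³)) = 8*((U + U*(-1 + U))*(U + U³)) = 8*((U + U³)*(U + U*(-1 + U))) = 8*(U + U³)*(U + U*(-1 + U)))
(-3257820 + 1860561)*((1760342 + N(481)) - 1358825/(-2770097)) = (-3257820 + 1860561)*((1760342 + 8*481³*(1 + 481²)) - 1358825/(-2770097)) = -1397259*((1760342 + 8*111284641*(1 + 231361)) - 1358825*(-1/2770097)) = -1397259*((1760342 + 8*111284641*231362) + 1358825/2770097) = -1397259*((1760342 + 205976296888336) + 1358825/2770097) = -1397259*(205976298648678 + 1358825/2770097) = -1397259*570574326957808340591/2770097 = -797240113510740324165840069/2770097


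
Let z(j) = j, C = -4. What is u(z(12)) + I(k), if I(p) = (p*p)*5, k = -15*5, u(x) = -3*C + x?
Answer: 28149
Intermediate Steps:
u(x) = 12 + x (u(x) = -3*(-4) + x = 12 + x)
k = -75
I(p) = 5*p² (I(p) = p²*5 = 5*p²)
u(z(12)) + I(k) = (12 + 12) + 5*(-75)² = 24 + 5*5625 = 24 + 28125 = 28149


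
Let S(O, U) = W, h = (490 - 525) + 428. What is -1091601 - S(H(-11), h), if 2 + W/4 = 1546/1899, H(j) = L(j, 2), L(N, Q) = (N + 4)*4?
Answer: -2072941291/1899 ≈ -1.0916e+6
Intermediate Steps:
L(N, Q) = 16 + 4*N (L(N, Q) = (4 + N)*4 = 16 + 4*N)
H(j) = 16 + 4*j
W = -9008/1899 (W = -8 + 4*(1546/1899) = -8 + 6184/1899 = -9008/1899 ≈ -4.7435)
h = 393 (h = -35 + 428 = 393)
S(O, U) = -9008/1899
-1091601 - S(H(-11), h) = -1091601 - 1*(-9008/1899) = -1091601 + 9008/1899 = -2072941291/1899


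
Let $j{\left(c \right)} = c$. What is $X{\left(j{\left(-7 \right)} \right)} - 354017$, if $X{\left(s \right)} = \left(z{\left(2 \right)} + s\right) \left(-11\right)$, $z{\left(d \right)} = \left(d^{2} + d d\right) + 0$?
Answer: $-354028$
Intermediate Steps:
$z{\left(d \right)} = 2 d^{2}$ ($z{\left(d \right)} = \left(d^{2} + d^{2}\right) + 0 = 2 d^{2} + 0 = 2 d^{2}$)
$X{\left(s \right)} = -88 - 11 s$ ($X{\left(s \right)} = \left(2 \cdot 2^{2} + s\right) \left(-11\right) = \left(2 \cdot 4 + s\right) \left(-11\right) = \left(8 + s\right) \left(-11\right) = -88 - 11 s$)
$X{\left(j{\left(-7 \right)} \right)} - 354017 = \left(-88 - -77\right) - 354017 = \left(-88 + 77\right) - 354017 = -11 - 354017 = -354028$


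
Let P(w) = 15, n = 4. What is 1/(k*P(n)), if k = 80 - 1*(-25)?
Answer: 1/1575 ≈ 0.00063492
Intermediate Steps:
k = 105 (k = 80 + 25 = 105)
1/(k*P(n)) = 1/(105*15) = 1/1575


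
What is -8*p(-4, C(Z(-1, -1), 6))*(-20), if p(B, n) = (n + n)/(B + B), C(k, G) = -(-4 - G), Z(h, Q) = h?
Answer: -400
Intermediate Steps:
C(k, G) = 4 + G
p(B, n) = n/B (p(B, n) = (2*n)/((2*B)) = (2*n)*(1/(2*B)) = n/B)
-8*p(-4, C(Z(-1, -1), 6))*(-20) = -8*(4 + 6)/(-4)*(-20) = -80*(-1)/4*(-20) = -8*(-5/2)*(-20) = 20*(-20) = -400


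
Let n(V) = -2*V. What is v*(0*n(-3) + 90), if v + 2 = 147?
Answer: 13050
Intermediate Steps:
v = 145 (v = -2 + 147 = 145)
v*(0*n(-3) + 90) = 145*(0*(-2*(-3)) + 90) = 145*(0*6 + 90) = 145*(0 + 90) = 145*90 = 13050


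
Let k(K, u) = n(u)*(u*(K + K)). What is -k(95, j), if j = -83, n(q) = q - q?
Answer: 0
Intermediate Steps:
n(q) = 0
k(K, u) = 0 (k(K, u) = 0*(u*(K + K)) = 0*(u*(2*K)) = 0*(2*K*u) = 0)
-k(95, j) = -1*0 = 0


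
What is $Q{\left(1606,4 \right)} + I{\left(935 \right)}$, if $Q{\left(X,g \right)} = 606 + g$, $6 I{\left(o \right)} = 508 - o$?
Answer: $\frac{3233}{6} \approx 538.83$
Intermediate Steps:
$I{\left(o \right)} = \frac{254}{3} - \frac{o}{6}$ ($I{\left(o \right)} = \frac{508 - o}{6} = \frac{254}{3} - \frac{o}{6}$)
$Q{\left(1606,4 \right)} + I{\left(935 \right)} = \left(606 + 4\right) + \left(\frac{254}{3} - \frac{935}{6}\right) = 610 + \left(\frac{254}{3} - \frac{935}{6}\right) = 610 - \frac{427}{6} = \frac{3233}{6}$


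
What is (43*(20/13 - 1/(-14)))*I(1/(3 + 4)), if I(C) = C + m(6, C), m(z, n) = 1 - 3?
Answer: -12599/98 ≈ -128.56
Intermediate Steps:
m(z, n) = -2
I(C) = -2 + C (I(C) = C - 2 = -2 + C)
(43*(20/13 - 1/(-14)))*I(1/(3 + 4)) = (43*(20/13 - 1/(-14)))*(-2 + 1/(3 + 4)) = (43*(20*(1/13) - 1*(-1/14)))*(-2 + 1/7) = (43*(20/13 + 1/14))*(-2 + ⅐) = (43*(293/182))*(-13/7) = (12599/182)*(-13/7) = -12599/98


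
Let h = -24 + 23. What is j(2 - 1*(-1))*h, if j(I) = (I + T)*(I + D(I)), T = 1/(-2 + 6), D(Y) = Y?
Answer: -39/2 ≈ -19.500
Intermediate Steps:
T = ¼ (T = 1/4 = ¼ ≈ 0.25000)
h = -1
j(I) = 2*I*(¼ + I) (j(I) = (I + ¼)*(I + I) = (¼ + I)*(2*I) = 2*I*(¼ + I))
j(2 - 1*(-1))*h = ((2 - 1*(-1))*(1 + 4*(2 - 1*(-1)))/2)*(-1) = ((2 + 1)*(1 + 4*(2 + 1))/2)*(-1) = ((½)*3*(1 + 4*3))*(-1) = ((½)*3*(1 + 12))*(-1) = ((½)*3*13)*(-1) = (39/2)*(-1) = -39/2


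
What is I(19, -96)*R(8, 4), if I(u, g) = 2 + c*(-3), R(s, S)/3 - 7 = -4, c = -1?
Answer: 45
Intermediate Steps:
R(s, S) = 9 (R(s, S) = 21 + 3*(-4) = 21 - 12 = 9)
I(u, g) = 5 (I(u, g) = 2 - 1*(-3) = 2 + 3 = 5)
I(19, -96)*R(8, 4) = 5*9 = 45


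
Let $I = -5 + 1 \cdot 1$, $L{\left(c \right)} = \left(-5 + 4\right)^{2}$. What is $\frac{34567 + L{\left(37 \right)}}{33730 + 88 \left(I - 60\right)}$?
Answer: $\frac{17284}{14049} \approx 1.2303$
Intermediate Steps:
$L{\left(c \right)} = 1$ ($L{\left(c \right)} = \left(-1\right)^{2} = 1$)
$I = -4$ ($I = -5 + 1 = -4$)
$\frac{34567 + L{\left(37 \right)}}{33730 + 88 \left(I - 60\right)} = \frac{34567 + 1}{33730 + 88 \left(-4 - 60\right)} = \frac{34568}{33730 + 88 \left(-64\right)} = \frac{34568}{33730 - 5632} = \frac{34568}{28098} = 34568 \cdot \frac{1}{28098} = \frac{17284}{14049}$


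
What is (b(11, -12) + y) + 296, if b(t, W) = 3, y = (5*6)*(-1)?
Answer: 269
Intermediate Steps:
y = -30 (y = 30*(-1) = -30)
(b(11, -12) + y) + 296 = (3 - 30) + 296 = -27 + 296 = 269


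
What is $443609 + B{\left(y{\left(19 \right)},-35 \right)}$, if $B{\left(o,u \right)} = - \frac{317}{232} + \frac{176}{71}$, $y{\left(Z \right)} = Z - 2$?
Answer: $\frac{7307145773}{16472} \approx 4.4361 \cdot 10^{5}$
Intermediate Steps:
$y{\left(Z \right)} = -2 + Z$
$B{\left(o,u \right)} = \frac{18325}{16472}$ ($B{\left(o,u \right)} = \left(-317\right) \frac{1}{232} + 176 \cdot \frac{1}{71} = - \frac{317}{232} + \frac{176}{71} = \frac{18325}{16472}$)
$443609 + B{\left(y{\left(19 \right)},-35 \right)} = 443609 + \frac{18325}{16472} = \frac{7307145773}{16472}$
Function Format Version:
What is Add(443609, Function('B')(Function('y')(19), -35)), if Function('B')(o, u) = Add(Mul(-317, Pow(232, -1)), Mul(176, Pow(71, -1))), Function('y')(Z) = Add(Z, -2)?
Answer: Rational(7307145773, 16472) ≈ 4.4361e+5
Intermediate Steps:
Function('y')(Z) = Add(-2, Z)
Function('B')(o, u) = Rational(18325, 16472) (Function('B')(o, u) = Add(Mul(-317, Rational(1, 232)), Mul(176, Rational(1, 71))) = Add(Rational(-317, 232), Rational(176, 71)) = Rational(18325, 16472))
Add(443609, Function('B')(Function('y')(19), -35)) = Add(443609, Rational(18325, 16472)) = Rational(7307145773, 16472)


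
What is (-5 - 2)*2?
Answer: -14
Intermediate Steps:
(-5 - 2)*2 = -7*2 = -14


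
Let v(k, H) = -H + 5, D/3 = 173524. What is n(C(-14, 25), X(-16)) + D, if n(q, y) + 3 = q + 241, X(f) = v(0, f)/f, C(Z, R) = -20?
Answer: 520790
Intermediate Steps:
D = 520572 (D = 3*173524 = 520572)
v(k, H) = 5 - H
X(f) = (5 - f)/f
n(q, y) = 238 + q (n(q, y) = -3 + (q + 241) = -3 + (241 + q) = 238 + q)
n(C(-14, 25), X(-16)) + D = (238 - 20) + 520572 = 218 + 520572 = 520790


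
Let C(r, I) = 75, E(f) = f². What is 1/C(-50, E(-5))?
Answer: 1/75 ≈ 0.013333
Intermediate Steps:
1/C(-50, E(-5)) = 1/75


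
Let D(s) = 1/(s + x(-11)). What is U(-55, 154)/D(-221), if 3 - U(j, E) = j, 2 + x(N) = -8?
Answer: -13398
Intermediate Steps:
x(N) = -10 (x(N) = -2 - 8 = -10)
U(j, E) = 3 - j
D(s) = 1/(-10 + s) (D(s) = 1/(s - 10) = 1/(-10 + s))
U(-55, 154)/D(-221) = (3 - 1*(-55))/(1/(-10 - 221)) = (3 + 55)/(1/(-231)) = 58/(-1/231) = 58*(-231) = -13398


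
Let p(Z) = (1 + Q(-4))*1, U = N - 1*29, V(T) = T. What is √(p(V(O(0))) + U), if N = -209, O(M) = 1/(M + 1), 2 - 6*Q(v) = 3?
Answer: I*√8538/6 ≈ 15.4*I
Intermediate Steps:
Q(v) = -⅙ (Q(v) = ⅓ - ⅙*3 = ⅓ - ½ = -⅙)
O(M) = 1/(1 + M)
U = -238 (U = -209 - 1*29 = -209 - 29 = -238)
p(Z) = ⅚ (p(Z) = (1 - ⅙)*1 = (⅚)*1 = ⅚)
√(p(V(O(0))) + U) = √(⅚ - 238) = √(-1423/6) = I*√8538/6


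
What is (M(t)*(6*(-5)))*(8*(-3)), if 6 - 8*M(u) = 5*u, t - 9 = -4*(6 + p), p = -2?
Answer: 3690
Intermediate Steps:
t = -7 (t = 9 - 4*(6 - 2) = 9 - 4*4 = 9 - 16 = -7)
M(u) = ¾ - 5*u/8
(M(t)*(6*(-5)))*(8*(-3)) = ((¾ - 5/8*(-7))*(6*(-5)))*(8*(-3)) = ((¾ + 35/8)*(-30))*(-24) = ((41/8)*(-30))*(-24) = -615/4*(-24) = 3690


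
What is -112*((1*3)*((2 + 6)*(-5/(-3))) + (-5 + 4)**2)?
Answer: -4592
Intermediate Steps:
-112*((1*3)*((2 + 6)*(-5/(-3))) + (-5 + 4)**2) = -112*(3*(8*(-5*(-1/3))) + (-1)**2) = -112*(3*(8*(5/3)) + 1) = -112*(3*(40/3) + 1) = -112*(40 + 1) = -112*41 = -4592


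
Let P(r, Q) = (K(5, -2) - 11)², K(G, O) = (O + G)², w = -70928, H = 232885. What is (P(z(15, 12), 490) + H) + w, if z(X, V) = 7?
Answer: 161961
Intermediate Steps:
K(G, O) = (G + O)²
P(r, Q) = 4 (P(r, Q) = ((5 - 2)² - 11)² = (3² - 11)² = (9 - 11)² = (-2)² = 4)
(P(z(15, 12), 490) + H) + w = (4 + 232885) - 70928 = 232889 - 70928 = 161961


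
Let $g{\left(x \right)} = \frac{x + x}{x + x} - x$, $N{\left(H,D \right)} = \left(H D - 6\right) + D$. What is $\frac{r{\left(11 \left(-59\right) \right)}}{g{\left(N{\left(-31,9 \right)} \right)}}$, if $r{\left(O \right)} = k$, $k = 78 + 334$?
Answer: $\frac{412}{277} \approx 1.4874$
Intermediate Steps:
$N{\left(H,D \right)} = -6 + D + D H$ ($N{\left(H,D \right)} = \left(D H - 6\right) + D = \left(-6 + D H\right) + D = -6 + D + D H$)
$k = 412$
$r{\left(O \right)} = 412$
$g{\left(x \right)} = 1 - x$ ($g{\left(x \right)} = \frac{2 x}{2 x} - x = 2 x \frac{1}{2 x} - x = 1 - x$)
$\frac{r{\left(11 \left(-59\right) \right)}}{g{\left(N{\left(-31,9 \right)} \right)}} = \frac{412}{1 - \left(-6 + 9 + 9 \left(-31\right)\right)} = \frac{412}{1 - \left(-6 + 9 - 279\right)} = \frac{412}{1 - -276} = \frac{412}{1 + 276} = \frac{412}{277}$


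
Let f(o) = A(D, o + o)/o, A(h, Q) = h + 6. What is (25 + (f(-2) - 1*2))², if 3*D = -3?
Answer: 1681/4 ≈ 420.25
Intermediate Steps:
D = -1 (D = (⅓)*(-3) = -1)
A(h, Q) = 6 + h
f(o) = 5/o (f(o) = (6 - 1)/o = 5/o)
(25 + (f(-2) - 1*2))² = (25 + (5/(-2) - 1*2))² = (25 + (5*(-½) - 2))² = (25 + (-5/2 - 2))² = (25 - 9/2)² = (41/2)² = 1681/4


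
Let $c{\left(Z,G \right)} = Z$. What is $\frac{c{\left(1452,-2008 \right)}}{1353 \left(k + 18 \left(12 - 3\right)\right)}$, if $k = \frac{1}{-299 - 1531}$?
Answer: $\frac{80520}{12154819} \approx 0.0066245$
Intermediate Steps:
$k = - \frac{1}{1830}$ ($k = \frac{1}{-1830} = - \frac{1}{1830} \approx -0.00054645$)
$\frac{c{\left(1452,-2008 \right)}}{1353 \left(k + 18 \left(12 - 3\right)\right)} = \frac{1452}{1353 \left(- \frac{1}{1830} + 18 \left(12 - 3\right)\right)} = \frac{1452}{1353 \left(- \frac{1}{1830} + 18 \cdot 9\right)} = \frac{1452}{1353 \left(- \frac{1}{1830} + 162\right)} = \frac{1452}{1353 \cdot \frac{296459}{1830}} = \frac{1452}{\frac{133703009}{610}} = 1452 \cdot \frac{610}{133703009} = \frac{80520}{12154819}$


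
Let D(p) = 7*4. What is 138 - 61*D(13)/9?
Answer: -466/9 ≈ -51.778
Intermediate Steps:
D(p) = 28
138 - 61*D(13)/9 = 138 - 1708/9 = -466/9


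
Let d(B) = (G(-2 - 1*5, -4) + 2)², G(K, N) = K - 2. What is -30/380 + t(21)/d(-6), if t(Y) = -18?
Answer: -831/1862 ≈ -0.44629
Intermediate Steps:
G(K, N) = -2 + K
d(B) = 49 (d(B) = ((-2 + (-2 - 1*5)) + 2)² = ((-2 + (-2 - 5)) + 2)² = ((-2 - 7) + 2)² = (-9 + 2)² = (-7)² = 49)
-30/380 + t(21)/d(-6) = -30/380 - 18/49 = -30*1/380 - 18*1/49 = -3/38 - 18/49 = -831/1862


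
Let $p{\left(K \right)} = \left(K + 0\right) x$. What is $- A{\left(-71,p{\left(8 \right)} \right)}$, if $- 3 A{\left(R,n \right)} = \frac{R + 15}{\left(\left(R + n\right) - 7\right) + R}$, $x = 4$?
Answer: $\frac{56}{351} \approx 0.15954$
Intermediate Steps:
$p{\left(K \right)} = 4 K$ ($p{\left(K \right)} = \left(K + 0\right) 4 = K 4 = 4 K$)
$A{\left(R,n \right)} = - \frac{15 + R}{3 \left(-7 + n + 2 R\right)}$ ($A{\left(R,n \right)} = - \frac{\left(R + 15\right) \frac{1}{\left(\left(R + n\right) - 7\right) + R}}{3} = - \frac{\left(15 + R\right) \frac{1}{\left(-7 + R + n\right) + R}}{3} = - \frac{\left(15 + R\right) \frac{1}{-7 + n + 2 R}}{3} = - \frac{\frac{1}{-7 + n + 2 R} \left(15 + R\right)}{3} = - \frac{15 + R}{3 \left(-7 + n + 2 R\right)}$)
$- A{\left(-71,p{\left(8 \right)} \right)} = - \frac{-15 - -71}{3 \left(-7 + 4 \cdot 8 + 2 \left(-71\right)\right)} = - \frac{-15 + 71}{3 \left(-7 + 32 - 142\right)} = - \frac{56}{3 \left(-117\right)} = - \frac{\left(-1\right) 56}{3 \cdot 117} = \left(-1\right) \left(- \frac{56}{351}\right) = \frac{56}{351}$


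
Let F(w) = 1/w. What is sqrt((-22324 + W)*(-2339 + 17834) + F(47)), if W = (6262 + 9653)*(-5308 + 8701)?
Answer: 4*sqrt(115472411965397)/47 ≈ 9.1454e+5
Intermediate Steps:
W = 53999595 (W = 15915*3393 = 53999595)
sqrt((-22324 + W)*(-2339 + 17834) + F(47)) = sqrt((-22324 + 53999595)*(-2339 + 17834) + 1/47) = sqrt(53977271*15495 + 1/47) = sqrt(836377814145 + 1/47) = sqrt(39309757264816/47) = 4*sqrt(115472411965397)/47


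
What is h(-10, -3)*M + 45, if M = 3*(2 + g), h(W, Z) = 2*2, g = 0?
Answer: 69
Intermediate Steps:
h(W, Z) = 4
M = 6 (M = 3*(2 + 0) = 3*2 = 6)
h(-10, -3)*M + 45 = 4*6 + 45 = 24 + 45 = 69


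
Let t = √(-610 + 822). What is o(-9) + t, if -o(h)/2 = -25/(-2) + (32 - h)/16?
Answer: -241/8 + 2*√53 ≈ -15.565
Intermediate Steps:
o(h) = -29 + h/8 (o(h) = -2*(-25/(-2) + (32 - h)/16) = -2*(-25*(-½) + (32 - h)*(1/16)) = -2*(25/2 + (2 - h/16)) = -2*(29/2 - h/16) = -29 + h/8)
t = 2*√53 (t = √212 = 2*√53 ≈ 14.560)
o(-9) + t = (-29 + (⅛)*(-9)) + 2*√53 = (-29 - 9/8) + 2*√53 = -241/8 + 2*√53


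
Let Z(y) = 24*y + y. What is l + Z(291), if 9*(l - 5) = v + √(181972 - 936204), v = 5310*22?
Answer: 20260 + 2*I*√188558/9 ≈ 20260.0 + 96.496*I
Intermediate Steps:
Z(y) = 25*y
v = 116820
l = 12985 + 2*I*√188558/9 (l = 5 + (116820 + √(181972 - 936204))/9 = 5 + (116820 + √(-754232))/9 = 5 + (116820 + 2*I*√188558)/9 = 5 + (12980 + 2*I*√188558/9) = 12985 + 2*I*√188558/9 ≈ 12985.0 + 96.496*I)
l + Z(291) = (12985 + 2*I*√188558/9) + 25*291 = (12985 + 2*I*√188558/9) + 7275 = 20260 + 2*I*√188558/9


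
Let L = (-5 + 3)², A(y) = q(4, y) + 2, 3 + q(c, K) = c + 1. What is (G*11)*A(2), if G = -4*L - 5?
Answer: -924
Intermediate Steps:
q(c, K) = -2 + c (q(c, K) = -3 + (c + 1) = -3 + (1 + c) = -2 + c)
A(y) = 4 (A(y) = (-2 + 4) + 2 = 2 + 2 = 4)
L = 4 (L = (-2)² = 4)
G = -21 (G = -4*4 - 5 = -16 - 5 = -21)
(G*11)*A(2) = -21*11*4 = -231*4 = -924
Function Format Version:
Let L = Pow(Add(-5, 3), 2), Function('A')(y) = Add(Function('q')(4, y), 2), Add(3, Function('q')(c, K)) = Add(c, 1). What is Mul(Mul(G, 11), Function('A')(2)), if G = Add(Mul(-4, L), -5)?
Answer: -924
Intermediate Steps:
Function('q')(c, K) = Add(-2, c) (Function('q')(c, K) = Add(-3, Add(c, 1)) = Add(-3, Add(1, c)) = Add(-2, c))
Function('A')(y) = 4 (Function('A')(y) = Add(Add(-2, 4), 2) = Add(2, 2) = 4)
L = 4 (L = Pow(-2, 2) = 4)
G = -21 (G = Add(Mul(-4, 4), -5) = Add(-16, -5) = -21)
Mul(Mul(G, 11), Function('A')(2)) = Mul(Mul(-21, 11), 4) = Mul(-231, 4) = -924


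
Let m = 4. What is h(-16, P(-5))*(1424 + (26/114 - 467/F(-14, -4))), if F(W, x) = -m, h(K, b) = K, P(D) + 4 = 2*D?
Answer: -1405372/57 ≈ -24656.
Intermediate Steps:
P(D) = -4 + 2*D
F(W, x) = -4 (F(W, x) = -1*4 = -4)
h(-16, P(-5))*(1424 + (26/114 - 467/F(-14, -4))) = -16*(1424 + (26/114 - 467/(-4))) = -16*(1424 + (26*(1/114) - 467*(-¼))) = -16*(1424 + (13/57 + 467/4)) = -16*(1424 + 26671/228) = -16*351343/228 = -1405372/57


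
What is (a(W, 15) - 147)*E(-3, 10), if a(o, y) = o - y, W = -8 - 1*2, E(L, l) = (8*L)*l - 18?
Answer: 44376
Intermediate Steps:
E(L, l) = -18 + 8*L*l (E(L, l) = 8*L*l - 18 = -18 + 8*L*l)
W = -10 (W = -8 - 2 = -10)
(a(W, 15) - 147)*E(-3, 10) = ((-10 - 1*15) - 147)*(-18 + 8*(-3)*10) = ((-10 - 15) - 147)*(-18 - 240) = (-25 - 147)*(-258) = -172*(-258) = 44376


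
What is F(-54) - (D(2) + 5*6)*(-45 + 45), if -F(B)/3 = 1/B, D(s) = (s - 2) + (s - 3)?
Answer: 1/18 ≈ 0.055556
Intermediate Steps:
D(s) = -5 + 2*s (D(s) = (-2 + s) + (-3 + s) = -5 + 2*s)
F(B) = -3/B
F(-54) - (D(2) + 5*6)*(-45 + 45) = -3/(-54) - ((-5 + 2*2) + 5*6)*(-45 + 45) = -3*(-1/54) - ((-5 + 4) + 30)*0 = 1/18 - (-1 + 30)*0 = 1/18 - 29*0 = 1/18 - 1*0 = 1/18 + 0 = 1/18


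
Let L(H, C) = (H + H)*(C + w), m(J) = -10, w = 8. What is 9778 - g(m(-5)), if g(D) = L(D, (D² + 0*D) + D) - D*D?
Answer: 11838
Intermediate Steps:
L(H, C) = 2*H*(8 + C) (L(H, C) = (H + H)*(C + 8) = (2*H)*(8 + C) = 2*H*(8 + C))
g(D) = -D² + 2*D*(8 + D + D²) (g(D) = 2*D*(8 + ((D² + 0*D) + D)) - D*D = 2*D*(8 + ((D² + 0) + D)) - D² = 2*D*(8 + (D² + D)) - D² = 2*D*(8 + (D + D²)) - D² = 2*D*(8 + D + D²) - D² = -D² + 2*D*(8 + D + D²))
9778 - g(m(-5)) = 9778 - (-10)*(16 - 10 + 2*(-10)²) = 9778 - (-10)*(16 - 10 + 2*100) = 9778 - (-10)*(16 - 10 + 200) = 9778 - (-10)*206 = 9778 - 1*(-2060) = 9778 + 2060 = 11838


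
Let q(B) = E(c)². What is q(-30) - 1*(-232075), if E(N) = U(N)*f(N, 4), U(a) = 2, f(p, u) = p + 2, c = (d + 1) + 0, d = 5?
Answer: 232331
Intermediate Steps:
c = 6 (c = (5 + 1) + 0 = 6 + 0 = 6)
f(p, u) = 2 + p
E(N) = 4 + 2*N (E(N) = 2*(2 + N) = 4 + 2*N)
q(B) = 256 (q(B) = (4 + 2*6)² = (4 + 12)² = 16² = 256)
q(-30) - 1*(-232075) = 256 - 1*(-232075) = 256 + 232075 = 232331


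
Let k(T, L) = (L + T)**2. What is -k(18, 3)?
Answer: -441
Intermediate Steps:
-k(18, 3) = -(3 + 18)**2 = -1*21**2 = -1*441 = -441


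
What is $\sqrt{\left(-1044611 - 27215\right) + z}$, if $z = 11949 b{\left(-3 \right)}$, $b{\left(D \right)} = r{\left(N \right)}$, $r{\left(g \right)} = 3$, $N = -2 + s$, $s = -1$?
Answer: $i \sqrt{1035979} \approx 1017.8 i$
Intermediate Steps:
$N = -3$ ($N = -2 - 1 = -3$)
$b{\left(D \right)} = 3$
$z = 35847$ ($z = 11949 \cdot 3 = 35847$)
$\sqrt{\left(-1044611 - 27215\right) + z} = \sqrt{\left(-1044611 - 27215\right) + 35847} = \sqrt{-1071826 + 35847} = \sqrt{-1035979} = i \sqrt{1035979}$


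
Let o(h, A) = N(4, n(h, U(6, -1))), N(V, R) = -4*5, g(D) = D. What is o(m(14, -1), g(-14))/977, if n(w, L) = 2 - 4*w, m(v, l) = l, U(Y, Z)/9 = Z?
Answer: -20/977 ≈ -0.020471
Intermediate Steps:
U(Y, Z) = 9*Z
N(V, R) = -20
o(h, A) = -20
o(m(14, -1), g(-14))/977 = -20/977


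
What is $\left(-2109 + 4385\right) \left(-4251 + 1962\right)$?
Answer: $-5209764$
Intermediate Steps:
$\left(-2109 + 4385\right) \left(-4251 + 1962\right) = 2276 \left(-2289\right) = -5209764$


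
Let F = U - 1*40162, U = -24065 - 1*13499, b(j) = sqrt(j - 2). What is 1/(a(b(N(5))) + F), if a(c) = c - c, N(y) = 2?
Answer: -1/77726 ≈ -1.2866e-5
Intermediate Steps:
b(j) = sqrt(-2 + j)
U = -37564 (U = -24065 - 13499 = -37564)
F = -77726 (F = -37564 - 1*40162 = -37564 - 40162 = -77726)
a(c) = 0
1/(a(b(N(5))) + F) = 1/(0 - 77726) = 1/(-77726) = -1/77726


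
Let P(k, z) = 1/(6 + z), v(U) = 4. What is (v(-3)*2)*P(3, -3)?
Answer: 8/3 ≈ 2.6667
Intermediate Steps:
(v(-3)*2)*P(3, -3) = (4*2)/(6 - 3) = 8/3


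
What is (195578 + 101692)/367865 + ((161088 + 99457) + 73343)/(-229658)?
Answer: -5455527546/8448314017 ≈ -0.64575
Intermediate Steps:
(195578 + 101692)/367865 + ((161088 + 99457) + 73343)/(-229658) = 297270*(1/367865) + (260545 + 73343)*(-1/229658) = 59454/73573 + 333888*(-1/229658) = 59454/73573 - 166944/114829 = -5455527546/8448314017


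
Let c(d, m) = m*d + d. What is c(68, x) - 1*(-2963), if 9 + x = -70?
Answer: -2341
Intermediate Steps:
x = -79 (x = -9 - 70 = -79)
c(d, m) = d + d*m (c(d, m) = d*m + d = d + d*m)
c(68, x) - 1*(-2963) = 68*(1 - 79) - 1*(-2963) = 68*(-78) + 2963 = -5304 + 2963 = -2341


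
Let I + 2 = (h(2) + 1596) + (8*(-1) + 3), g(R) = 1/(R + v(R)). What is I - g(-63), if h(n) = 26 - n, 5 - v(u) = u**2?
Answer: 6495552/4027 ≈ 1613.0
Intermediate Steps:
v(u) = 5 - u**2
g(R) = 1/(5 + R - R**2) (g(R) = 1/(R + (5 - R**2)) = 1/(5 + R - R**2))
I = 1613 (I = -2 + (((26 - 1*2) + 1596) + (8*(-1) + 3)) = -2 + (((26 - 2) + 1596) + (-8 + 3)) = -2 + ((24 + 1596) - 5) = -2 + (1620 - 5) = -2 + 1615 = 1613)
I - g(-63) = 1613 - 1/(5 - 63 - 1*(-63)**2) = 1613 - 1/(5 - 63 - 1*3969) = 1613 - 1/(5 - 63 - 3969) = 1613 - 1/(-4027) = 1613 - 1*(-1/4027) = 1613 + 1/4027 = 6495552/4027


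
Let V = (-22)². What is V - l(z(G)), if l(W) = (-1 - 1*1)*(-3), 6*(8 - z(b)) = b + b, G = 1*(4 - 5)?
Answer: 478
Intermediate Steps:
G = -1 (G = 1*(-1) = -1)
z(b) = 8 - b/3 (z(b) = 8 - (b + b)/6 = 8 - b/3)
l(W) = 6 (l(W) = (-1 - 1)*(-3) = -2*(-3) = 6)
V = 484
V - l(z(G)) = 484 - 1*6 = 484 - 6 = 478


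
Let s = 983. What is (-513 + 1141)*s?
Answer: 617324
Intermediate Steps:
(-513 + 1141)*s = (-513 + 1141)*983 = 628*983 = 617324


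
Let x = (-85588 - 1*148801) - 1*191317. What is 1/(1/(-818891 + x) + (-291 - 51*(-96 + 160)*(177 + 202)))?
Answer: -1244597/1539998364160 ≈ -8.0818e-7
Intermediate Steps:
x = -425706 (x = (-85588 - 148801) - 191317 = -234389 - 191317 = -425706)
1/(1/(-818891 + x) + (-291 - 51*(-96 + 160)*(177 + 202))) = 1/(1/(-818891 - 425706) + (-291 - 51*(-96 + 160)*(177 + 202))) = 1/(1/(-1244597) + (-291 - 3264*379)) = 1/(-1/1244597 + (-291 - 51*24256)) = 1/(-1/1244597 + (-291 - 1237056)) = 1/(-1/1244597 - 1237347) = 1/(-1539998364160/1244597) = -1244597/1539998364160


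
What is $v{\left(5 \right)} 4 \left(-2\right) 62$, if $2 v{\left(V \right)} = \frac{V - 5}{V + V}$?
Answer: $0$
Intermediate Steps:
$v{\left(V \right)} = \frac{-5 + V}{4 V}$ ($v{\left(V \right)} = \frac{\left(V - 5\right) \frac{1}{V + V}}{2} = \frac{\left(-5 + V\right) \frac{1}{2 V}}{2} = \frac{\frac{1}{2} \frac{1}{V} \left(-5 + V\right)}{2} = \frac{-5 + V}{4 V}$)
$v{\left(5 \right)} 4 \left(-2\right) 62 = \frac{-5 + 5}{4 \cdot 5} \cdot 4 \left(-2\right) 62 = \frac{1}{4} \cdot \frac{1}{5} \cdot 0 \cdot 4 \left(-2\right) 62 = 0 \cdot 4 \left(-2\right) 62 = 0 \left(-2\right) 62 = 0 \cdot 62 = 0$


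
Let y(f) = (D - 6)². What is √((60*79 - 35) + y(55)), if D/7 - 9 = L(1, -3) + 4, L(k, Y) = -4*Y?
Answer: √33266 ≈ 182.39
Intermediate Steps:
D = 175 (D = 63 + 7*(-4*(-3) + 4) = 63 + 7*(12 + 4) = 63 + 7*16 = 63 + 112 = 175)
y(f) = 28561 (y(f) = (175 - 6)² = 169² = 28561)
√((60*79 - 35) + y(55)) = √((60*79 - 35) + 28561) = √((4740 - 35) + 28561) = √(4705 + 28561) = √33266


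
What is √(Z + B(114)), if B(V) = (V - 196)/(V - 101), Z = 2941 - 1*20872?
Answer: I*√3031405/13 ≈ 133.93*I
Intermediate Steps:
Z = -17931 (Z = 2941 - 20872 = -17931)
B(V) = (-196 + V)/(-101 + V)
√(Z + B(114)) = √(-17931 + (-196 + 114)/(-101 + 114)) = √(-17931 - 82/13) = √(-233185/13) = I*√3031405/13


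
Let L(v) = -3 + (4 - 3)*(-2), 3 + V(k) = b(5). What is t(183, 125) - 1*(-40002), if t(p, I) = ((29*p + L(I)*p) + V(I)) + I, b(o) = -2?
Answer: 44514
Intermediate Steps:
V(k) = -5 (V(k) = -3 - 2 = -5)
L(v) = -5 (L(v) = -3 + 1*(-2) = -3 - 2 = -5)
t(p, I) = -5 + I + 24*p (t(p, I) = ((29*p - 5*p) - 5) + I = (24*p - 5) + I = (-5 + 24*p) + I = -5 + I + 24*p)
t(183, 125) - 1*(-40002) = (-5 + 125 + 24*183) - 1*(-40002) = (-5 + 125 + 4392) + 40002 = 4512 + 40002 = 44514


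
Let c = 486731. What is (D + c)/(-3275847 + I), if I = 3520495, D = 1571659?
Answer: 1029195/122324 ≈ 8.4137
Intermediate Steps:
(D + c)/(-3275847 + I) = (1571659 + 486731)/(-3275847 + 3520495) = 2058390/244648 = 2058390*(1/244648) = 1029195/122324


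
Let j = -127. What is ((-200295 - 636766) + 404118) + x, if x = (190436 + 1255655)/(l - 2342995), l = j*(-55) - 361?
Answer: -1011516915944/2336371 ≈ -4.3294e+5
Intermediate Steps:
l = 6624 (l = -127*(-55) - 361 = 6985 - 361 = 6624)
x = -1446091/2336371 (x = (190436 + 1255655)/(6624 - 2342995) = 1446091/(-2336371) = 1446091*(-1/2336371) = -1446091/2336371 ≈ -0.61895)
((-200295 - 636766) + 404118) + x = ((-200295 - 636766) + 404118) - 1446091/2336371 = (-837061 + 404118) - 1446091/2336371 = -432943 - 1446091/2336371 = -1011516915944/2336371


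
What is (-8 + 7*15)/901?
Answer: 97/901 ≈ 0.10766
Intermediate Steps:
(-8 + 7*15)/901 = (-8 + 105)*(1/901) = 97*(1/901) = 97/901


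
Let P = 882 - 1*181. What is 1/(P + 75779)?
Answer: 1/76480 ≈ 1.3075e-5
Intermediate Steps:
P = 701 (P = 882 - 181 = 701)
1/(P + 75779) = 1/(701 + 75779) = 1/76480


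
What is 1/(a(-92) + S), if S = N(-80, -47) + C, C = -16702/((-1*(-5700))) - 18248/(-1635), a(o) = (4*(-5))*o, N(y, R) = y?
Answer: 103550/183100287 ≈ 0.00056554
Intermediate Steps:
a(o) = -20*o
C = 852287/103550 (C = -16702/5700 - 18248*(-1/1635) = -16702*1/5700 + 18248/1635 = -8351/2850 + 18248/1635 = 852287/103550 ≈ 8.2307)
S = -7431713/103550 (S = -80 + 852287/103550 = -7431713/103550 ≈ -71.769)
1/(a(-92) + S) = 1/(-20*(-92) - 7431713/103550) = 1/(1840 - 7431713/103550) = 1/(183100287/103550) = 103550/183100287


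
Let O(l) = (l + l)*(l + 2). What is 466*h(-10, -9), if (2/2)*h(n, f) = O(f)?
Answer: 58716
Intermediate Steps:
O(l) = 2*l*(2 + l) (O(l) = (2*l)*(2 + l) = 2*l*(2 + l))
h(n, f) = 2*f*(2 + f)
466*h(-10, -9) = 466*(2*(-9)*(2 - 9)) = 466*(2*(-9)*(-7)) = 466*126 = 58716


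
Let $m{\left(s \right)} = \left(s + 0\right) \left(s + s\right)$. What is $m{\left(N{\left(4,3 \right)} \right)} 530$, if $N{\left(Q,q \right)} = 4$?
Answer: $16960$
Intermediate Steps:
$m{\left(s \right)} = 2 s^{2}$ ($m{\left(s \right)} = s 2 s = 2 s^{2}$)
$m{\left(N{\left(4,3 \right)} \right)} 530 = 2 \cdot 4^{2} \cdot 530 = 2 \cdot 16 \cdot 530 = 32 \cdot 530 = 16960$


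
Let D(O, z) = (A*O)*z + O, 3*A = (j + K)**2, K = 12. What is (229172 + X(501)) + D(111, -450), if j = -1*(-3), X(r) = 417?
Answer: -3516550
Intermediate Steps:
j = 3
A = 75 (A = (3 + 12)**2/3 = (1/3)*15**2 = (1/3)*225 = 75)
D(O, z) = O + 75*O*z (D(O, z) = (75*O)*z + O = 75*O*z + O = O + 75*O*z)
(229172 + X(501)) + D(111, -450) = (229172 + 417) + 111*(1 + 75*(-450)) = 229589 + 111*(1 - 33750) = 229589 + 111*(-33749) = 229589 - 3746139 = -3516550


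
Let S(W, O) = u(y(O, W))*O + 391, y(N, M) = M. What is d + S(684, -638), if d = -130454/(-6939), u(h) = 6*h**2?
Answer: -12427418413549/6939 ≈ -1.7910e+9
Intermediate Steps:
d = 130454/6939 (d = -130454*(-1/6939) = 130454/6939 ≈ 18.800)
S(W, O) = 391 + 6*O*W**2 (S(W, O) = (6*W**2)*O + 391 = 6*O*W**2 + 391 = 391 + 6*O*W**2)
d + S(684, -638) = 130454/6939 + (391 + 6*(-638)*684**2) = 130454/6939 + (391 + 6*(-638)*467856) = 130454/6939 + (391 - 1790952768) = 130454/6939 - 1790952377 = -12427418413549/6939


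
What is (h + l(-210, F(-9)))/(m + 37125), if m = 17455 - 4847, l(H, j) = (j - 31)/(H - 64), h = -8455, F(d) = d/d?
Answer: -1158320/6813421 ≈ -0.17001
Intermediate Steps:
F(d) = 1
l(H, j) = (-31 + j)/(-64 + H)
m = 12608
(h + l(-210, F(-9)))/(m + 37125) = (-8455 + (-31 + 1)/(-64 - 210))/(12608 + 37125) = (-8455 - 30/(-274))/49733 = (-8455 - 1/274*(-30))*(1/49733) = (-8455 + 15/137)*(1/49733) = -1158320/137*1/49733 = -1158320/6813421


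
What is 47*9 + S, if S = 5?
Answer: 428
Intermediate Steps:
47*9 + S = 47*9 + 5 = 423 + 5 = 428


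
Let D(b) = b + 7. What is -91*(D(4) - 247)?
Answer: 21476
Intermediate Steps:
D(b) = 7 + b
-91*(D(4) - 247) = -91*((7 + 4) - 247) = -91*(11 - 247) = -91*(-236) = 21476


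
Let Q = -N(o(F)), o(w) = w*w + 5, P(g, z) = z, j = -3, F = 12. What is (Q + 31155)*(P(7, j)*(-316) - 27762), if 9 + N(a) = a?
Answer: -831636210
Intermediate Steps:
o(w) = 5 + w² (o(w) = w² + 5 = 5 + w²)
N(a) = -9 + a
Q = -140 (Q = -(-9 + (5 + 12²)) = -(-9 + (5 + 144)) = -(-9 + 149) = -1*140 = -140)
(Q + 31155)*(P(7, j)*(-316) - 27762) = (-140 + 31155)*(-3*(-316) - 27762) = 31015*(948 - 27762) = 31015*(-26814) = -831636210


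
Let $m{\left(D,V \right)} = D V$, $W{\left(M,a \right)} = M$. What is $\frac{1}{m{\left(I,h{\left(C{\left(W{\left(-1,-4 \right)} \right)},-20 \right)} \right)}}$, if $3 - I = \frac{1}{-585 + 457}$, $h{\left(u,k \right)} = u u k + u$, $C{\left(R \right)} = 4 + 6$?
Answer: $- \frac{64}{383075} \approx -0.00016707$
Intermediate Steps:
$C{\left(R \right)} = 10$
$h{\left(u,k \right)} = u + k u^{2}$ ($h{\left(u,k \right)} = u^{2} k + u = k u^{2} + u = u + k u^{2}$)
$I = \frac{385}{128}$ ($I = 3 - \frac{1}{-585 + 457} = 3 - \frac{1}{-128} = 3 - - \frac{1}{128} = 3 + \frac{1}{128} = \frac{385}{128} \approx 3.0078$)
$\frac{1}{m{\left(I,h{\left(C{\left(W{\left(-1,-4 \right)} \right)},-20 \right)} \right)}} = \frac{1}{\frac{385}{128} \cdot 10 \left(1 - 200\right)} = \frac{1}{\frac{385}{128} \cdot 10 \left(-199\right)} = \frac{1}{\frac{385}{128} \left(-1990\right)} = \frac{1}{- \frac{383075}{64}} = - \frac{64}{383075}$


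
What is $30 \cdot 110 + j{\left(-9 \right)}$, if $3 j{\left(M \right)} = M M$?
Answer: $3327$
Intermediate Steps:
$j{\left(M \right)} = \frac{M^{2}}{3}$ ($j{\left(M \right)} = \frac{M M}{3} = \frac{M^{2}}{3}$)
$30 \cdot 110 + j{\left(-9 \right)} = 30 \cdot 110 + \frac{\left(-9\right)^{2}}{3} = 3300 + \frac{1}{3} \cdot 81 = 3300 + 27 = 3327$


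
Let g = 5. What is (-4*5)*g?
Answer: -100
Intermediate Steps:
(-4*5)*g = -4*5*5 = -20*5 = -100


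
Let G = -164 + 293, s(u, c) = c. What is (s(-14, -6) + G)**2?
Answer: 15129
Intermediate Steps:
G = 129
(s(-14, -6) + G)**2 = (-6 + 129)**2 = 123**2 = 15129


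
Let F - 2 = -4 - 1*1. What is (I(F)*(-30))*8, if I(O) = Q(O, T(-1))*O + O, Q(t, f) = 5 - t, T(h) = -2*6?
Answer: 6480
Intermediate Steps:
T(h) = -12
F = -3 (F = 2 + (-4 - 1*1) = 2 + (-4 - 1) = 2 - 5 = -3)
I(O) = O + O*(5 - O) (I(O) = (5 - O)*O + O = O*(5 - O) + O = O + O*(5 - O))
(I(F)*(-30))*8 = (-3*(6 - 1*(-3))*(-30))*8 = (-3*(6 + 3)*(-30))*8 = (-3*9*(-30))*8 = -27*(-30)*8 = 810*8 = 6480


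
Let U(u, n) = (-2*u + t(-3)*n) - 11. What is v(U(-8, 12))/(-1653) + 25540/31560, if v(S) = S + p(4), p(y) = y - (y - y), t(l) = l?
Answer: 717829/869478 ≈ 0.82559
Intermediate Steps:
p(y) = y (p(y) = y - 1*0 = y + 0 = y)
U(u, n) = -11 - 3*n - 2*u (U(u, n) = (-2*u - 3*n) - 11 = (-3*n - 2*u) - 11 = -11 - 3*n - 2*u)
v(S) = 4 + S (v(S) = S + 4 = 4 + S)
v(U(-8, 12))/(-1653) + 25540/31560 = (4 + (-11 - 3*12 - 2*(-8)))/(-1653) + 25540/31560 = (4 + (-11 - 36 + 16))*(-1/1653) + 25540*(1/31560) = (4 - 31)*(-1/1653) + 1277/1578 = -27*(-1/1653) + 1277/1578 = 9/551 + 1277/1578 = 717829/869478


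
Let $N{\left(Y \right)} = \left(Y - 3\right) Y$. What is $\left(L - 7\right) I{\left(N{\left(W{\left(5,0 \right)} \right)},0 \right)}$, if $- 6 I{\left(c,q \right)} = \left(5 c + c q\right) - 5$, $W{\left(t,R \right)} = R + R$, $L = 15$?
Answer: $\frac{20}{3} \approx 6.6667$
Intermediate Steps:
$W{\left(t,R \right)} = 2 R$
$N{\left(Y \right)} = Y \left(-3 + Y\right)$ ($N{\left(Y \right)} = \left(-3 + Y\right) Y = Y \left(-3 + Y\right)$)
$I{\left(c,q \right)} = \frac{5}{6} - \frac{5 c}{6} - \frac{c q}{6}$ ($I{\left(c,q \right)} = - \frac{\left(5 c + c q\right) - 5}{6} = - \frac{-5 + 5 c + c q}{6} = \frac{5}{6} - \frac{5 c}{6} - \frac{c q}{6}$)
$\left(L - 7\right) I{\left(N{\left(W{\left(5,0 \right)} \right)},0 \right)} = \left(15 - 7\right) \left(\frac{5}{6} - \frac{5 \cdot 2 \cdot 0 \left(-3 + 2 \cdot 0\right)}{6} - \frac{1}{6} \cdot 2 \cdot 0 \left(-3 + 2 \cdot 0\right) 0\right) = 8 \left(\frac{5}{6} - \frac{5 \cdot 0 \left(-3 + 0\right)}{6} - \frac{1}{6} \cdot 0 \left(-3 + 0\right) 0\right) = 8 \left(\frac{5}{6} - \frac{5 \cdot 0 \left(-3\right)}{6} - \frac{1}{6} \cdot 0 \left(-3\right) 0\right) = 8 \left(\frac{5}{6} - 0 - 0 \cdot 0\right) = 8 \left(\frac{5}{6} + 0 + 0\right) = 8 \cdot \frac{5}{6} = \frac{20}{3}$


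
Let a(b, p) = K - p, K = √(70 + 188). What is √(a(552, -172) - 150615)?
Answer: √(-150443 + √258) ≈ 387.85*I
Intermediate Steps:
K = √258 ≈ 16.062
a(b, p) = √258 - p
√(a(552, -172) - 150615) = √((√258 - 1*(-172)) - 150615) = √((√258 + 172) - 150615) = √((172 + √258) - 150615) = √(-150443 + √258)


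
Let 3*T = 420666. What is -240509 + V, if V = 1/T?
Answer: -33724652997/140222 ≈ -2.4051e+5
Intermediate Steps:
T = 140222 (T = (⅓)*420666 = 140222)
V = 1/140222 ≈ 7.1316e-6
-240509 + V = -240509 + 1/140222 = -33724652997/140222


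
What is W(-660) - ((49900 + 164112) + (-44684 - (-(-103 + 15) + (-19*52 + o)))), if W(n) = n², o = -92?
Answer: 265280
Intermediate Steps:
W(-660) - ((49900 + 164112) + (-44684 - (-(-103 + 15) + (-19*52 + o)))) = (-660)² - ((49900 + 164112) + (-44684 - (-(-103 + 15) + (-19*52 - 92)))) = 435600 - (214012 + (-44684 - (-1*(-88) + (-988 - 92)))) = 435600 - (214012 + (-44684 - (88 - 1080))) = 435600 - (214012 + (-44684 - 1*(-992))) = 435600 - (214012 + (-44684 + 992)) = 435600 - (214012 - 43692) = 435600 - 1*170320 = 435600 - 170320 = 265280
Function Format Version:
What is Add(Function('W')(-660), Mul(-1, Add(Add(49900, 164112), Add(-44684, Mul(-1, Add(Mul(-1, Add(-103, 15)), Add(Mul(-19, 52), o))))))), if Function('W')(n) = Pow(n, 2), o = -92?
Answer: 265280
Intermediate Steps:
Add(Function('W')(-660), Mul(-1, Add(Add(49900, 164112), Add(-44684, Mul(-1, Add(Mul(-1, Add(-103, 15)), Add(Mul(-19, 52), o))))))) = Add(Pow(-660, 2), Mul(-1, Add(Add(49900, 164112), Add(-44684, Mul(-1, Add(Mul(-1, Add(-103, 15)), Add(Mul(-19, 52), -92))))))) = Add(435600, Mul(-1, Add(214012, Add(-44684, Mul(-1, Add(Mul(-1, -88), Add(-988, -92))))))) = Add(435600, Mul(-1, Add(214012, Add(-44684, Mul(-1, Add(88, -1080)))))) = Add(435600, Mul(-1, Add(214012, Add(-44684, Mul(-1, -992))))) = Add(435600, Mul(-1, Add(214012, Add(-44684, 992)))) = Add(435600, Mul(-1, Add(214012, -43692))) = Add(435600, Mul(-1, 170320)) = Add(435600, -170320) = 265280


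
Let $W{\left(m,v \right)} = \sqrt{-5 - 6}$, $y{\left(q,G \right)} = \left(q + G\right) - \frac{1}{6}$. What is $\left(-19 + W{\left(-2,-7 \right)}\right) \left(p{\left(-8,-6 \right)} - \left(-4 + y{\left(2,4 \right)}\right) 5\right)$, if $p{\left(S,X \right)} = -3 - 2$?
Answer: $\frac{1615}{6} - \frac{85 i \sqrt{11}}{6} \approx 269.17 - 46.986 i$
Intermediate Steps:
$p{\left(S,X \right)} = -5$
$y{\left(q,G \right)} = - \frac{1}{6} + G + q$ ($y{\left(q,G \right)} = \left(G + q\right) - \frac{1}{6} = - \frac{1}{6} + G + q$)
$W{\left(m,v \right)} = i \sqrt{11}$ ($W{\left(m,v \right)} = \sqrt{-11} = i \sqrt{11}$)
$\left(-19 + W{\left(-2,-7 \right)}\right) \left(p{\left(-8,-6 \right)} - \left(-4 + y{\left(2,4 \right)}\right) 5\right) = \left(-19 + i \sqrt{11}\right) \left(-5 - \left(-4 + \left(- \frac{1}{6} + 4 + 2\right)\right) 5\right) = \left(-19 + i \sqrt{11}\right) \left(-5 - \left(-4 + \frac{35}{6}\right) 5\right) = \left(-19 + i \sqrt{11}\right) \left(-5 - \frac{11}{6} \cdot 5\right) = \left(-19 + i \sqrt{11}\right) \left(-5 - \frac{55}{6}\right) = \left(-19 + i \sqrt{11}\right) \left(- \frac{85}{6}\right) = \frac{1615}{6} - \frac{85 i \sqrt{11}}{6}$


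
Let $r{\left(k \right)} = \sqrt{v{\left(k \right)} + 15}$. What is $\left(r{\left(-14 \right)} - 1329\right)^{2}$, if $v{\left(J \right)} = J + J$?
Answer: $\left(1329 - i \sqrt{13}\right)^{2} \approx 1.7662 \cdot 10^{6} - 9584.0 i$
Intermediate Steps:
$v{\left(J \right)} = 2 J$
$r{\left(k \right)} = \sqrt{15 + 2 k}$ ($r{\left(k \right)} = \sqrt{2 k + 15} = \sqrt{15 + 2 k}$)
$\left(r{\left(-14 \right)} - 1329\right)^{2} = \left(\sqrt{15 + 2 \left(-14\right)} - 1329\right)^{2} = \left(\sqrt{15 - 28} - 1329\right)^{2} = \left(\sqrt{-13} - 1329\right)^{2} = \left(i \sqrt{13} - 1329\right)^{2} = \left(-1329 + i \sqrt{13}\right)^{2}$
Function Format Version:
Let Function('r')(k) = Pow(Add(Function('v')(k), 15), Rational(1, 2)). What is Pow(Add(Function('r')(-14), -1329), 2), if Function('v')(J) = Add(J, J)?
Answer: Pow(Add(1329, Mul(-1, I, Pow(13, Rational(1, 2)))), 2) ≈ Add(1.7662e+6, Mul(-9584., I))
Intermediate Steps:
Function('v')(J) = Mul(2, J)
Function('r')(k) = Pow(Add(15, Mul(2, k)), Rational(1, 2)) (Function('r')(k) = Pow(Add(Mul(2, k), 15), Rational(1, 2)) = Pow(Add(15, Mul(2, k)), Rational(1, 2)))
Pow(Add(Function('r')(-14), -1329), 2) = Pow(Add(Pow(Add(15, Mul(2, -14)), Rational(1, 2)), -1329), 2) = Pow(Add(Pow(Add(15, -28), Rational(1, 2)), -1329), 2) = Pow(Add(Pow(-13, Rational(1, 2)), -1329), 2) = Pow(Add(Mul(I, Pow(13, Rational(1, 2))), -1329), 2) = Pow(Add(-1329, Mul(I, Pow(13, Rational(1, 2)))), 2)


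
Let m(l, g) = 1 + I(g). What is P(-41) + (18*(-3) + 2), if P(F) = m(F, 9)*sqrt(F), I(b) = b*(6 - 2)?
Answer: -52 + 37*I*sqrt(41) ≈ -52.0 + 236.92*I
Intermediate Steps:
I(b) = 4*b (I(b) = b*4 = 4*b)
m(l, g) = 1 + 4*g
P(F) = 37*sqrt(F) (P(F) = (1 + 4*9)*sqrt(F) = (1 + 36)*sqrt(F) = 37*sqrt(F))
P(-41) + (18*(-3) + 2) = 37*sqrt(-41) + (18*(-3) + 2) = 37*(I*sqrt(41)) + (-54 + 2) = 37*I*sqrt(41) - 52 = -52 + 37*I*sqrt(41)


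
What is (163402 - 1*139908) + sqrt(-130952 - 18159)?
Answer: 23494 + I*sqrt(149111) ≈ 23494.0 + 386.15*I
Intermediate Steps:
(163402 - 1*139908) + sqrt(-130952 - 18159) = (163402 - 139908) + sqrt(-149111) = 23494 + I*sqrt(149111)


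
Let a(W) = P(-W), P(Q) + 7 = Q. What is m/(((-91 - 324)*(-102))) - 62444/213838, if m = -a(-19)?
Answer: -220485048/754313545 ≈ -0.29230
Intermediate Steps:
P(Q) = -7 + Q
a(W) = -7 - W
m = -12 (m = -(-7 - 1*(-19)) = -(-7 + 19) = -1*12 = -12)
m/(((-91 - 324)*(-102))) - 62444/213838 = -12*(-1/(102*(-91 - 324))) - 62444/213838 = -12/((-415*(-102))) - 62444*1/213838 = -12/42330 - 31222/106919 = -12*1/42330 - 31222/106919 = -2/7055 - 31222/106919 = -220485048/754313545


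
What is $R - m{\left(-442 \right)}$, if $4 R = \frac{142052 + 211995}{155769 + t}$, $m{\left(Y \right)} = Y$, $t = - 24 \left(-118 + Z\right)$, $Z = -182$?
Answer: $\frac{288483239}{651876} \approx 442.54$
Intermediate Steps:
$t = 7200$ ($t = - 24 \left(-118 - 182\right) = \left(-24\right) \left(-300\right) = 7200$)
$R = \frac{354047}{651876}$ ($R = \frac{\left(142052 + 211995\right) \frac{1}{155769 + 7200}}{4} = \frac{354047 \cdot \frac{1}{162969}}{4} = \frac{1}{4} \cdot \frac{354047}{162969} = \frac{354047}{651876} \approx 0.54312$)
$R - m{\left(-442 \right)} = \frac{354047}{651876} - -442 = \frac{354047}{651876} + 442 = \frac{288483239}{651876}$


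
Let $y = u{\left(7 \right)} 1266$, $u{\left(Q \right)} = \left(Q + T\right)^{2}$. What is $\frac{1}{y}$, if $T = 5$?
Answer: $\frac{1}{182304} \approx 5.4853 \cdot 10^{-6}$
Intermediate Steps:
$u{\left(Q \right)} = \left(5 + Q\right)^{2}$ ($u{\left(Q \right)} = \left(Q + 5\right)^{2} = \left(5 + Q\right)^{2}$)
$y = 182304$ ($y = \left(5 + 7\right)^{2} \cdot 1266 = 12^{2} \cdot 1266 = 144 \cdot 1266 = 182304$)
$\frac{1}{y} = \frac{1}{182304}$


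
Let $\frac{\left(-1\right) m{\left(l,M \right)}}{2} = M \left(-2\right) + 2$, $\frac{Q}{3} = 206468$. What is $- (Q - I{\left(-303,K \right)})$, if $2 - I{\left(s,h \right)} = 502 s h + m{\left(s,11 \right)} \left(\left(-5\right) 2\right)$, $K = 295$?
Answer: $44252268$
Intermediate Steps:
$Q = 619404$ ($Q = 3 \cdot 206468 = 619404$)
$m{\left(l,M \right)} = -4 + 4 M$ ($m{\left(l,M \right)} = - 2 \left(M \left(-2\right) + 2\right) = - 2 \left(- 2 M + 2\right) = - 2 \left(2 - 2 M\right) = -4 + 4 M$)
$I{\left(s,h \right)} = 402 - 502 h s$ ($I{\left(s,h \right)} = 2 - \left(502 s h + \left(-4 + 4 \cdot 11\right) \left(\left(-5\right) 2\right)\right) = 2 - \left(502 h s + \left(-4 + 44\right) \left(-10\right)\right) = 2 - \left(502 h s + 40 \left(-10\right)\right) = 2 - \left(502 h s - 400\right) = 2 - \left(-400 + 502 h s\right) = 402 - 502 h s$)
$- (Q - I{\left(-303,K \right)}) = - (619404 - \left(402 - 148090 \left(-303\right)\right)) = - (619404 - \left(402 + 44871270\right)) = - (619404 - 44871672) = \left(-1\right) \left(-44252268\right) = 44252268$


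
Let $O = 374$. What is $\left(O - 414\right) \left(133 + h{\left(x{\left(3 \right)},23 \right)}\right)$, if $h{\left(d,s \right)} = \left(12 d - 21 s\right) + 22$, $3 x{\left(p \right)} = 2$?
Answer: $12800$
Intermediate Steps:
$x{\left(p \right)} = \frac{2}{3}$ ($x{\left(p \right)} = \frac{1}{3} \cdot 2 = \frac{2}{3}$)
$h{\left(d,s \right)} = 22 - 21 s + 12 d$ ($h{\left(d,s \right)} = \left(- 21 s + 12 d\right) + 22 = 22 - 21 s + 12 d$)
$\left(O - 414\right) \left(133 + h{\left(x{\left(3 \right)},23 \right)}\right) = \left(374 - 414\right) \left(133 + \left(22 - 483 + 12 \cdot \frac{2}{3}\right)\right) = - 40 \left(133 + \left(22 - 483 + 8\right)\right) = - 40 \left(133 - 453\right) = \left(-40\right) \left(-320\right) = 12800$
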